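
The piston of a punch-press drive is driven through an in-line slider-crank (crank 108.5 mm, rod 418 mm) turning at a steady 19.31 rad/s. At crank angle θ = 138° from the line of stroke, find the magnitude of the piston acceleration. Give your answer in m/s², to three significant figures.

28.8

ω = 19.31 rad/s
x(θ) = r cosθ + √(L² − r² sin²θ); with ω constant, a = ω²·d²x/dθ².
d²x/dθ² = −r cosθ − r²(cos2θ)/√u − r⁴ sin²2θ/(4u^{3/2}),  u = L² − r² sin²θ = 0.169453 m².
Substituting r = 0.1085 m, L = 0.418 m, θ = 138°: d²x/dθ² = +0.077151 m.
a = ω²·d²x/dθ² = (19.31)²·(+0.077151) = +28.768 m/s²;  |a| = 28.768 m/s².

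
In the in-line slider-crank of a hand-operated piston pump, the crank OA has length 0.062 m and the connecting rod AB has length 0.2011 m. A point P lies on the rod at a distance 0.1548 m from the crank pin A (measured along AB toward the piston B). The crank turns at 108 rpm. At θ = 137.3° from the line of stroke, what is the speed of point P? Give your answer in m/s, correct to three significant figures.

ω = 11.31 rad/s.  Crank-pin speed |V_A| = rω = 0.7012 m/s, perpendicular to OA.
Rod angle: sinφ = −(r/L) sinθ ⇒ φ = -12.068°; ω_rod = −rω cosθ/√(L²−r²sin²θ) = +2.6204 rad/s.
V_P = V_A + ω_rod × AP, with AP = 0.1548 m along the rod.
Components: V_Px = −rω sinθ − a·ω_rod·sinφ = -0.39072 m/s;  V_Py = rω cosθ + a·ω_rod·cosφ = -0.11865 m/s.
|V_P| = √(V_Px² + V_Py²) = 0.40833 m/s.

0.408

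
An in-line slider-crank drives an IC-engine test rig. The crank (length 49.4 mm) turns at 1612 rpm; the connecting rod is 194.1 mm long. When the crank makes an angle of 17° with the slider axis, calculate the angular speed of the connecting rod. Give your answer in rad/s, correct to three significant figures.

ω = 168.8 rad/s (converted from 1612 rpm).
The rod makes angle φ with the slider axis where L sinφ = r sinθ; differentiating, L cosφ·φ̇ = r ω cosθ.
L cosφ = √(L² − r² sin²θ) = 0.19356 m.
|ω_rod| = r ω |cosθ| / √(L² − r² sin²θ) = 0.0494·168.8·0.95630/0.19356 = 41.2 rad/s.

41.2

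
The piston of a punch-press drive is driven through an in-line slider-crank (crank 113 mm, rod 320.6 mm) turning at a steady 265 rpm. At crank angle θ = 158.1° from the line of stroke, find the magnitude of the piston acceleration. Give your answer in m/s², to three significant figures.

ω = 2π·265/60 = 27.75 rad/s
x(θ) = r cosθ + √(L² − r² sin²θ); with ω constant, a = ω²·d²x/dθ².
d²x/dθ² = −r cosθ − r²(cos2θ)/√u − r⁴ sin²2θ/(4u^{3/2}),  u = L² − r² sin²θ = 0.101008 m².
Substituting r = 0.113 m, L = 0.3206 m, θ = 158.1°: d²x/dθ² = +0.075239 m.
a = ω²·d²x/dθ² = (27.75)²·(+0.075239) = +57.942 m/s²;  |a| = 57.942 m/s².

57.9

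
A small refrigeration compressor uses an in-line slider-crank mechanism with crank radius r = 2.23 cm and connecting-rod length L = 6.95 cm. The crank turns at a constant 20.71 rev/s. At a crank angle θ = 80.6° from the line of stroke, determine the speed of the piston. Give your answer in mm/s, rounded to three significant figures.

3020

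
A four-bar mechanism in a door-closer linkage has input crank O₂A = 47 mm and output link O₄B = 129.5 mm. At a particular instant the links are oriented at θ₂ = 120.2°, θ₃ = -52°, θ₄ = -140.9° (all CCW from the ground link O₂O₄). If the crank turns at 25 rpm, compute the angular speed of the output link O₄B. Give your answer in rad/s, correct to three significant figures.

ω₂ = 2.618 rad/s (from 25 rpm).
Differentiating the loop-closure r₂e^{iθ₂}+r₃e^{iθ₃}=r₁+r₄e^{iθ₄} gives r₂ω₂e^{iθ₂}+r₃ω₃e^{iθ₃}=r₄ω₄e^{iθ₄}.
Eliminating the other unknown: ω₄ = r₂ω₂ sin(θ₂−θ₃) / [r₄ sin(θ₄−θ₃)].
Numerator sine = +0.13572; denominator sine = -0.99982.
Result = 0.047·2.618·(+0.13572) / (0.1295·(-0.99982)) = -0.12898 rad/s; magnitude 0.12898 rad/s.

0.129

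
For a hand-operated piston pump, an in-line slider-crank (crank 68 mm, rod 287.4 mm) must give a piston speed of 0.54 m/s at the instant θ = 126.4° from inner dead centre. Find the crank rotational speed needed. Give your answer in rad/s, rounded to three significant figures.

11.5

For an in-line slider-crank, |v_piston| = rω|sinθ|·[1 + r cosθ/√(L² − r² sin²θ)].
With r = 0.068 m, L = 0.2874 m, θ = 126.4°: the bracketed kinematic factor |dx/dθ| = 0.046905 m.
ω = v/|dx/dθ| = 0.54/0.046905 = 11.513 rad/s.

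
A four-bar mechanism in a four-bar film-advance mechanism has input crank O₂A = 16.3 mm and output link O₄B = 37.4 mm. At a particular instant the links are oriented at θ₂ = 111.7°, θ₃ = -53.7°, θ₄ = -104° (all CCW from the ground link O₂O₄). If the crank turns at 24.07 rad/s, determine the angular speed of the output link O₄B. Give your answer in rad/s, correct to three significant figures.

3.44

ω₂ = 24.07 rad/s
Differentiating the loop-closure r₂e^{iθ₂}+r₃e^{iθ₃}=r₁+r₄e^{iθ₄} gives r₂ω₂e^{iθ₂}+r₃ω₃e^{iθ₃}=r₄ω₄e^{iθ₄}.
Eliminating the other unknown: ω₄ = r₂ω₂ sin(θ₂−θ₃) / [r₄ sin(θ₄−θ₃)].
Numerator sine = +0.25207; denominator sine = -0.76940.
Result = 0.0163·24.07·(+0.25207) / (0.0374·(-0.76940)) = -3.4368 rad/s; magnitude 3.4368 rad/s.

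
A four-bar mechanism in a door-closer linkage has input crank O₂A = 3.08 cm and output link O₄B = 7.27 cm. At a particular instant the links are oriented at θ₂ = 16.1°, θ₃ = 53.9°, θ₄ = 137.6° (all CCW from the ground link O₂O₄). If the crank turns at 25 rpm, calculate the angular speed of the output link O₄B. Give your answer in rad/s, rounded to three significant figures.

ω₂ = 2.618 rad/s (from 25 rpm).
Differentiating the loop-closure r₂e^{iθ₂}+r₃e^{iθ₃}=r₁+r₄e^{iθ₄} gives r₂ω₂e^{iθ₂}+r₃ω₃e^{iθ₃}=r₄ω₄e^{iθ₄}.
Eliminating the other unknown: ω₄ = r₂ω₂ sin(θ₂−θ₃) / [r₄ sin(θ₄−θ₃)].
Numerator sine = -0.61291; denominator sine = +0.99396.
Result = 0.0308·2.618·(-0.61291) / (0.0727·(+0.99396)) = -0.68393 rad/s; magnitude 0.68393 rad/s.

0.684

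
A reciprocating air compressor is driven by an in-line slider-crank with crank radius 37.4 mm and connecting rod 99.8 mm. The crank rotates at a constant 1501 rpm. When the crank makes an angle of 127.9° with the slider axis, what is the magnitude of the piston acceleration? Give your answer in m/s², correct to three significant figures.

643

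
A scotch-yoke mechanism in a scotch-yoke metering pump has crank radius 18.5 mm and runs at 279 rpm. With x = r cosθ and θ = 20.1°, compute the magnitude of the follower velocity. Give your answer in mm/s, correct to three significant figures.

ω = 29.22 rad/s (from 279 rpm).
x = r cosθ ⇒ ẋ = −rω sinθ.
|v| = rω|sinθ| = 0.0185·29.22·|sin 20.1°| = 0.18575 m/s = 185.75 mm/s.

186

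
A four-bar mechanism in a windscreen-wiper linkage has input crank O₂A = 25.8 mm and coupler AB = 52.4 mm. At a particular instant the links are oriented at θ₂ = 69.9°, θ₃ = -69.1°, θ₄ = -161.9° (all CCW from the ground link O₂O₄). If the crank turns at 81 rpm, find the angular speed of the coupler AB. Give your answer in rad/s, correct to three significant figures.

ω₂ = 8.482 rad/s (from 81 rpm).
Differentiating the loop-closure r₂e^{iθ₂}+r₃e^{iθ₃}=r₁+r₄e^{iθ₄} gives r₂ω₂e^{iθ₂}+r₃ω₃e^{iθ₃}=r₄ω₄e^{iθ₄}.
Eliminating the other unknown: ω₃ = r₂ω₂ sin(θ₄−θ₂) / [r₃ sin(θ₃−θ₄)].
Numerator sine = +0.78586; denominator sine = +0.99881.
Result = 0.0258·8.482·(+0.78586) / (0.0524·(+0.99881)) = +3.286 rad/s; magnitude 3.286 rad/s.

3.29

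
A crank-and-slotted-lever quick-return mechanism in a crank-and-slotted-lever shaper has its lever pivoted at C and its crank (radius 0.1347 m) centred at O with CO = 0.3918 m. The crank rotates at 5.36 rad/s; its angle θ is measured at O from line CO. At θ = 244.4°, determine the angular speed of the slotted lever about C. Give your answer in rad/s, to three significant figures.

ω = 5.36 rad/s
Crank pin A relative to C: A = (d + r cosθ, r sinθ); lever angle φ = atan2(r sinθ, d + r cosθ).
Differentiating tanφ: φ̇ = rω(d cosθ + r)/(d² + r² + 2dr cosθ).
d² + r² + 2dr cosθ = |CA|² = 0.126044 m²;  d cosθ + r = -0.034591 m.
|ω_lever| = |0.1347·5.36·-0.034591| / 0.126044 = 0.19814 rad/s.

0.198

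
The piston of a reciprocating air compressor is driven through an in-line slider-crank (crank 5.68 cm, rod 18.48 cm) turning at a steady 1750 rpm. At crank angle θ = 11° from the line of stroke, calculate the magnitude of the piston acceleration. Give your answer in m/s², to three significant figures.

ω = 2π·1750/60 = 183.3 rad/s
x(θ) = r cosθ + √(L² − r² sin²θ); with ω constant, a = ω²·d²x/dθ².
d²x/dθ² = −r cosθ − r²(cos2θ)/√u − r⁴ sin²2θ/(4u^{3/2}),  u = L² − r² sin²θ = 0.0340336 m².
Substituting r = 0.0568 m, L = 0.1848 m, θ = 11°: d²x/dθ² = -0.072029 m.
a = ω²·d²x/dθ² = (183.3)²·(-0.072029) = -2419 m/s²;  |a| = 2419 m/s².

2420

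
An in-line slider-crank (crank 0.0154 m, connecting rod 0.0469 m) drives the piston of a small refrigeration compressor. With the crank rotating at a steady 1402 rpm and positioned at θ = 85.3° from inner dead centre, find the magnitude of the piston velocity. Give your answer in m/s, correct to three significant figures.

2.32

ω = 2π·1402/60 = 146.8 rad/s
For an in-line slider-crank, x = r cosθ + √(L² − r² sin²θ), so v = −rω sinθ·[1 + r cosθ/√(L² − r² sin²θ)].
With r = 0.0154 m, L = 0.0469 m, θ = 85.3°: √(L² − r² sin²θ) = 0.044318 m.
v = −0.0154·146.8·0.99664·[1 + 0.0154·0.08194/0.044318] = -2.3175 m/s.
|v| = 2.3175 m/s.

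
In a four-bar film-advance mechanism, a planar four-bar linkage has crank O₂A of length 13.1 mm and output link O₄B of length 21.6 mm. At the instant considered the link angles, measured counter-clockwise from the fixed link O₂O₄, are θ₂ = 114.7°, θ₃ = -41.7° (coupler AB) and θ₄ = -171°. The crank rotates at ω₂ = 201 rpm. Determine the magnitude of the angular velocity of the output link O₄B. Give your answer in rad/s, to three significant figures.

ω₂ = 21.05 rad/s (from 201 rpm).
Differentiating the loop-closure r₂e^{iθ₂}+r₃e^{iθ₃}=r₁+r₄e^{iθ₄} gives r₂ω₂e^{iθ₂}+r₃ω₃e^{iθ₃}=r₄ω₄e^{iθ₄}.
Eliminating the other unknown: ω₄ = r₂ω₂ sin(θ₂−θ₃) / [r₄ sin(θ₄−θ₃)].
Numerator sine = +0.40035; denominator sine = -0.77384.
Result = 0.0131·21.05·(+0.40035) / (0.0216·(-0.77384)) = -6.6043 rad/s; magnitude 6.6043 rad/s.

6.60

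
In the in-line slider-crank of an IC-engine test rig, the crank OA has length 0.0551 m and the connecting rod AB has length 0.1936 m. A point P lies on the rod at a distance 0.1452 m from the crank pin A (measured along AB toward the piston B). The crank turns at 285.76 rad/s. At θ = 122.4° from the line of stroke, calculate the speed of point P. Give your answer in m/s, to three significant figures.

11.9

ω = 285.8 rad/s.  Crank-pin speed |V_A| = rω = 15.745 m/s, perpendicular to OA.
Rod angle: sinφ = −(r/L) sinθ ⇒ φ = -13.904°; ω_rod = −rω cosθ/√(L²−r²sin²θ) = +44.894 rad/s.
V_P = V_A + ω_rod × AP, with AP = 0.1452 m along the rod.
Components: V_Px = −rω sinθ − a·ω_rod·sinφ = -11.728 m/s;  V_Py = rω cosθ + a·ω_rod·cosφ = -2.1092 m/s.
|V_P| = √(V_Px² + V_Py²) = 11.916 m/s.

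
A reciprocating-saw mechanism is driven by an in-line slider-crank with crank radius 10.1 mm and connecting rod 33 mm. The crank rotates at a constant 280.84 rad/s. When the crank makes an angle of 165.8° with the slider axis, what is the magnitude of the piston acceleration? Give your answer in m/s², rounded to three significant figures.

556

ω = 280.8 rad/s
x(θ) = r cosθ + √(L² − r² sin²θ); with ω constant, a = ω²·d²x/dθ².
d²x/dθ² = −r cosθ − r²(cos2θ)/√u − r⁴ sin²2θ/(4u^{3/2}),  u = L² − r² sin²θ = 0.00108286 m².
Substituting r = 0.0101 m, L = 0.033 m, θ = 165.8°: d²x/dθ² = +0.007048 m.
a = ω²·d²x/dθ² = (280.8)²·(+0.007048) = +555.88 m/s²;  |a| = 555.88 m/s².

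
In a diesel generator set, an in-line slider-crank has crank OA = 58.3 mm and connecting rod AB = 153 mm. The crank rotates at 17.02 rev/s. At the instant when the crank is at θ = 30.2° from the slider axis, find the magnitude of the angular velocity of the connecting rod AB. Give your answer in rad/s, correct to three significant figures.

ω = 106.9 rad/s (converted from 17.02 rev/s).
The rod makes angle φ with the slider axis where L sinφ = r sinθ; differentiating, L cosφ·φ̇ = r ω cosθ.
L cosφ = √(L² − r² sin²θ) = 0.15016 m.
|ω_rod| = r ω |cosθ| / √(L² − r² sin²θ) = 0.0583·106.9·0.86427/0.15016 = 35.884 rad/s.

35.9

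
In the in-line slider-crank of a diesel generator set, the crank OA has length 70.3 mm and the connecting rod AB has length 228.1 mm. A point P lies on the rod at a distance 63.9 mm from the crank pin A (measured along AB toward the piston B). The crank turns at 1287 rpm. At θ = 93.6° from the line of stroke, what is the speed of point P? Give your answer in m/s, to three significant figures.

9.41

ω = 134.8 rad/s.  Crank-pin speed |V_A| = rω = 9.4746 m/s, perpendicular to OA.
Rod angle: sinφ = −(r/L) sinθ ⇒ φ = -17.914°; ω_rod = −rω cosθ/√(L²−r²sin²θ) = +2.741 rad/s.
V_P = V_A + ω_rod × AP, with AP = 0.0639 m along the rod.
Components: V_Px = −rω sinθ − a·ω_rod·sinφ = -9.4021 m/s;  V_Py = rω cosθ + a·ω_rod·cosφ = -0.42826 m/s.
|V_P| = √(V_Px² + V_Py²) = 9.4118 m/s.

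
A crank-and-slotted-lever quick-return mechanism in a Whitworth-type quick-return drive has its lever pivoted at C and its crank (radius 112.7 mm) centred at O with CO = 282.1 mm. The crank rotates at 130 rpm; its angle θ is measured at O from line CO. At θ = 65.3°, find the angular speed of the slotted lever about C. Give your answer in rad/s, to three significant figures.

ω = 13.61 rad/s (from 130 rpm).
Crank pin A relative to C: A = (d + r cosθ, r sinθ); lever angle φ = atan2(r sinθ, d + r cosθ).
Differentiating tanφ: φ̇ = rω(d cosθ + r)/(d² + r² + 2dr cosθ).
d² + r² + 2dr cosθ = |CA|² = 0.118852 m²;  d cosθ + r = +0.23058 m.
|ω_lever| = |0.1127·13.61·+0.23058| / 0.118852 = 2.9765 rad/s.

2.98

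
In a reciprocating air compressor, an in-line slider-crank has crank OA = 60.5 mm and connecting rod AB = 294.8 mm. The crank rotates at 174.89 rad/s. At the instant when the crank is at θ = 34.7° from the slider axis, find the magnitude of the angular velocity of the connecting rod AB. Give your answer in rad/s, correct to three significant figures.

ω = 174.9 rad/s
The rod makes angle φ with the slider axis where L sinφ = r sinθ; differentiating, L cosφ·φ̇ = r ω cosθ.
L cosφ = √(L² − r² sin²θ) = 0.29278 m.
|ω_rod| = r ω |cosθ| / √(L² − r² sin²θ) = 0.0605·174.9·0.82214/0.29278 = 29.712 rad/s.

29.7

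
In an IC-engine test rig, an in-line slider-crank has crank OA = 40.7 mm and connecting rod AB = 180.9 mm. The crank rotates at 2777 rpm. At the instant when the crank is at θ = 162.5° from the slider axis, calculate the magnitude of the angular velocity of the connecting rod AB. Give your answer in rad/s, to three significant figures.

62.5

ω = 290.8 rad/s (converted from 2777 rpm).
The rod makes angle φ with the slider axis where L sinφ = r sinθ; differentiating, L cosφ·φ̇ = r ω cosθ.
L cosφ = √(L² − r² sin²θ) = 0.18049 m.
|ω_rod| = r ω |cosθ| / √(L² − r² sin²θ) = 0.0407·290.8·0.95372/0.18049 = 62.543 rad/s.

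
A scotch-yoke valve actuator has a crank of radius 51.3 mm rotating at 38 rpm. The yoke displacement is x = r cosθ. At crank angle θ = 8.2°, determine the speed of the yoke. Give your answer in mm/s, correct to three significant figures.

29.1

ω = 3.979 rad/s (from 38 rpm).
x = r cosθ ⇒ ẋ = −rω sinθ.
|v| = rω|sinθ| = 0.0513·3.979·|sin 8.2°| = 0.029116 m/s = 29.116 mm/s.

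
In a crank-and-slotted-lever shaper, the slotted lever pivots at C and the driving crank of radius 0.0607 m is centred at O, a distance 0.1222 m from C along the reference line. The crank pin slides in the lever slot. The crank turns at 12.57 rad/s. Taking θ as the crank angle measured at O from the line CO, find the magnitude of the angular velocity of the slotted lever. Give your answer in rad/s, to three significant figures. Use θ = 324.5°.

3.98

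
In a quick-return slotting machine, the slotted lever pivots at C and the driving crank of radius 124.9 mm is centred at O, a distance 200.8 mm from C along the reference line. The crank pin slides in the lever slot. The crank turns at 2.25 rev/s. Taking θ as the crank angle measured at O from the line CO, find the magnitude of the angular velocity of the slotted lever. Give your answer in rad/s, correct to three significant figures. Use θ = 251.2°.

2.67

ω = 14.14 rad/s (from 2.25 rev/s).
Crank pin A relative to C: A = (d + r cosθ, r sinθ); lever angle φ = atan2(r sinθ, d + r cosθ).
Differentiating tanφ: φ̇ = rω(d cosθ + r)/(d² + r² + 2dr cosθ).
d² + r² + 2dr cosθ = |CA|² = 0.0397559 m²;  d cosθ + r = +0.060189 m.
|ω_lever| = |0.1249·14.14·+0.060189| / 0.0397559 = 2.6733 rad/s.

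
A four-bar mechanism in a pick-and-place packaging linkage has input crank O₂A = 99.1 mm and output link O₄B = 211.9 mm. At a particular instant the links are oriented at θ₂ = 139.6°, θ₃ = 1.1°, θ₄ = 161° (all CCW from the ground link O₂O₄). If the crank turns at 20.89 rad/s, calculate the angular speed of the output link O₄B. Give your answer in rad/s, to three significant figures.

18.8

ω₂ = 20.89 rad/s
Differentiating the loop-closure r₂e^{iθ₂}+r₃e^{iθ₃}=r₁+r₄e^{iθ₄} gives r₂ω₂e^{iθ₂}+r₃ω₃e^{iθ₃}=r₄ω₄e^{iθ₄}.
Eliminating the other unknown: ω₄ = r₂ω₂ sin(θ₂−θ₃) / [r₄ sin(θ₄−θ₃)].
Numerator sine = +0.66262; denominator sine = +0.34366.
Result = 0.0991·20.89·(+0.66262) / (0.2119·(+0.34366)) = +18.837 rad/s; magnitude 18.837 rad/s.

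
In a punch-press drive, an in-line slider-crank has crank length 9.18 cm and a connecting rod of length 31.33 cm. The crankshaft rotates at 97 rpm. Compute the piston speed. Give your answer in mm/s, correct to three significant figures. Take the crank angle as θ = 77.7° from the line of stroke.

970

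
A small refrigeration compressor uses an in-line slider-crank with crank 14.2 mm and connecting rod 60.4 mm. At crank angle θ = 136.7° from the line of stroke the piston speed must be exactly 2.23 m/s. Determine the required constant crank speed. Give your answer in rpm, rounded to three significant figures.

2650

For an in-line slider-crank, |v_piston| = rω|sinθ|·[1 + r cosθ/√(L² − r² sin²θ)].
With r = 0.0142 m, L = 0.0604 m, θ = 136.7°: the bracketed kinematic factor |dx/dθ| = 0.0080503 m.
ω = v/|dx/dθ| = 2.23/0.0080503 = 277.01 rad/s.
N = 60ω/(2π) = 2645.2 rpm.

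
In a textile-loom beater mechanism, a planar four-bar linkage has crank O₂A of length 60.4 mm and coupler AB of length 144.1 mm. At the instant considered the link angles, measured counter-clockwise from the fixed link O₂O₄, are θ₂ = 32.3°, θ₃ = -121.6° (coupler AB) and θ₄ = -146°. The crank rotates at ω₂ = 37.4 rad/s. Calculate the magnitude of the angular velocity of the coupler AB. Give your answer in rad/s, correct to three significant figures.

1.13

ω₂ = 37.4 rad/s
Differentiating the loop-closure r₂e^{iθ₂}+r₃e^{iθ₃}=r₁+r₄e^{iθ₄} gives r₂ω₂e^{iθ₂}+r₃ω₃e^{iθ₃}=r₄ω₄e^{iθ₄}.
Eliminating the other unknown: ω₃ = r₂ω₂ sin(θ₄−θ₂) / [r₃ sin(θ₃−θ₄)].
Numerator sine = -0.02967; denominator sine = +0.41310.
Result = 0.0604·37.4·(-0.02967) / (0.1441·(+0.41310)) = -1.1258 rad/s; magnitude 1.1258 rad/s.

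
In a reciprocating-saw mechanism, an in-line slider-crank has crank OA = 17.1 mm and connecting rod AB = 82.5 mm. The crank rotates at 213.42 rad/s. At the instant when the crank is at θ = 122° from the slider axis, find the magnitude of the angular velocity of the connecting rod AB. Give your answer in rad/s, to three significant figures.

23.8

ω = 213.4 rad/s
The rod makes angle φ with the slider axis where L sinφ = r sinθ; differentiating, L cosφ·φ̇ = r ω cosθ.
L cosφ = √(L² − r² sin²θ) = 0.081215 m.
|ω_rod| = r ω |cosθ| / √(L² − r² sin²θ) = 0.0171·213.4·0.52992/0.081215 = 23.812 rad/s.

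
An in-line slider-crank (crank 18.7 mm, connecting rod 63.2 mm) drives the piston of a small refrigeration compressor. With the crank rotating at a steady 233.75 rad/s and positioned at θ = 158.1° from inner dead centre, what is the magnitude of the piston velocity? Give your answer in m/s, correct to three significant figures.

1.18

ω = 233.8 rad/s
For an in-line slider-crank, x = r cosθ + √(L² − r² sin²θ), so v = −rω sinθ·[1 + r cosθ/√(L² − r² sin²θ)].
With r = 0.0187 m, L = 0.0632 m, θ = 158.1°: √(L² − r² sin²θ) = 0.062814 m.
v = −0.0187·233.8·0.37299·[1 + 0.0187·-0.92784/0.062814] = -1.18 m/s.
|v| = 1.18 m/s.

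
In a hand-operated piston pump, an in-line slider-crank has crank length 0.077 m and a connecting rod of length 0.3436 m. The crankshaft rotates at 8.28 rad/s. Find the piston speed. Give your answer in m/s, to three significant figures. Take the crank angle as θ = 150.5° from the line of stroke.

ω = 8.28 rad/s
For an in-line slider-crank, x = r cosθ + √(L² − r² sin²θ), so v = −rω sinθ·[1 + r cosθ/√(L² − r² sin²θ)].
With r = 0.077 m, L = 0.3436 m, θ = 150.5°: √(L² − r² sin²θ) = 0.3415 m.
v = −0.077·8.28·0.49242·[1 + 0.077·-0.87036/0.3415] = -0.25234 m/s.
|v| = 0.25234 m/s.

0.252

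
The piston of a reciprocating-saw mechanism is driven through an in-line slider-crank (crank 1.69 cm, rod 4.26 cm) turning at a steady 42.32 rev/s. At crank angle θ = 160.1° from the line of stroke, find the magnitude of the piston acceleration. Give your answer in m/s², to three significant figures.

748

ω = 2π·42.3 = 265.9 rad/s
x(θ) = r cosθ + √(L² − r² sin²θ); with ω constant, a = ω²·d²x/dθ².
d²x/dθ² = −r cosθ − r²(cos2θ)/√u − r⁴ sin²2θ/(4u^{3/2}),  u = L² − r² sin²θ = 0.00178167 m².
Substituting r = 0.0169 m, L = 0.0426 m, θ = 160.1°: d²x/dθ² = +0.010581 m.
a = ω²·d²x/dθ² = (265.9)²·(+0.010581) = +748.15 m/s²;  |a| = 748.15 m/s².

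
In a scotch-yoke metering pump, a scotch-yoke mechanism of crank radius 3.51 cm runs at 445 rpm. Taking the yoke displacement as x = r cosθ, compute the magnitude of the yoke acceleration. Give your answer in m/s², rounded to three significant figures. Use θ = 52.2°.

46.7

ω = 46.6 rad/s (from 445 rpm).
x = r cosθ ⇒ ẍ = −rω² cosθ (ω constant).
|a| = rω²|cosθ| = 0.0351·(46.6)²·|cos 52.2°| = 46.717 m/s².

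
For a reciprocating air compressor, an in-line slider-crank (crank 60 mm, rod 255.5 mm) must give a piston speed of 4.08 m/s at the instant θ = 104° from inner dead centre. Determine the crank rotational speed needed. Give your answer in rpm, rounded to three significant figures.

For an in-line slider-crank, |v_piston| = rω|sinθ|·[1 + r cosθ/√(L² − r² sin²θ)].
With r = 0.06 m, L = 0.2555 m, θ = 104°: the bracketed kinematic factor |dx/dθ| = 0.054821 m.
ω = v/|dx/dθ| = 4.08/0.054821 = 74.424 rad/s.
N = 60ω/(2π) = 710.7 rpm.

711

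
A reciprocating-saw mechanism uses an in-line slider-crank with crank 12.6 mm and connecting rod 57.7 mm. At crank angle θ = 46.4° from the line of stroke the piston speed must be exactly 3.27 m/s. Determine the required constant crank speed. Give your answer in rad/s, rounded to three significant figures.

311

For an in-line slider-crank, |v_piston| = rω|sinθ|·[1 + r cosθ/√(L² − r² sin²θ)].
With r = 0.0126 m, L = 0.0577 m, θ = 46.4°: the bracketed kinematic factor |dx/dθ| = 0.010516 m.
ω = v/|dx/dθ| = 3.27/0.010516 = 310.95 rad/s.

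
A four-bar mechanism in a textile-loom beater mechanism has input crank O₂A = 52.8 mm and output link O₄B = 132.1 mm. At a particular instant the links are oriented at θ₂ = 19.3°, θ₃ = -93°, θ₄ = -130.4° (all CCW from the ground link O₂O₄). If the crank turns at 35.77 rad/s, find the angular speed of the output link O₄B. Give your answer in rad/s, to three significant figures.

ω₂ = 35.77 rad/s
Differentiating the loop-closure r₂e^{iθ₂}+r₃e^{iθ₃}=r₁+r₄e^{iθ₄} gives r₂ω₂e^{iθ₂}+r₃ω₃e^{iθ₃}=r₄ω₄e^{iθ₄}.
Eliminating the other unknown: ω₄ = r₂ω₂ sin(θ₂−θ₃) / [r₄ sin(θ₄−θ₃)].
Numerator sine = +0.92521; denominator sine = -0.60738.
Result = 0.0528·35.77·(+0.92521) / (0.1321·(-0.60738)) = -21.779 rad/s; magnitude 21.779 rad/s.

21.8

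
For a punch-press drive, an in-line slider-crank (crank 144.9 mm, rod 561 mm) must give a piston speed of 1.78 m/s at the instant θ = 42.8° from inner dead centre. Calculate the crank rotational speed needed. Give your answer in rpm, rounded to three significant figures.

145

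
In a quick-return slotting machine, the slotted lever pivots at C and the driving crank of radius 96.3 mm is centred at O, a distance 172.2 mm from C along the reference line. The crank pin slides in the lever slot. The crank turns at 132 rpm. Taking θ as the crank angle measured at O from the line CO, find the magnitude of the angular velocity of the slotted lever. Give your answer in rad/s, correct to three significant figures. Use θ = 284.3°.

3.92

ω = 13.82 rad/s (from 132 rpm).
Crank pin A relative to C: A = (d + r cosθ, r sinθ); lever angle φ = atan2(r sinθ, d + r cosθ).
Differentiating tanφ: φ̇ = rω(d cosθ + r)/(d² + r² + 2dr cosθ).
d² + r² + 2dr cosθ = |CA|² = 0.0471184 m²;  d cosθ + r = +0.13883 m.
|ω_lever| = |0.0963·13.82·+0.13883| / 0.0471184 = 3.9222 rad/s.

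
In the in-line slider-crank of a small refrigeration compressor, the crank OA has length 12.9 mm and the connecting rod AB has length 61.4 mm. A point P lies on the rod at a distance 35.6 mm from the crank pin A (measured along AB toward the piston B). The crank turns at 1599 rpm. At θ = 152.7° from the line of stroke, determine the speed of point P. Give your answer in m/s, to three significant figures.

1.20

ω = 167.4 rad/s.  Crank-pin speed |V_A| = rω = 2.1601 m/s, perpendicular to OA.
Rod angle: sinφ = −(r/L) sinθ ⇒ φ = -5.530°; ω_rod = −rω cosθ/√(L²−r²sin²θ) = +31.408 rad/s.
V_P = V_A + ω_rod × AP, with AP = 0.0356 m along the rod.
Components: V_Px = −rω sinθ − a·ω_rod·sinφ = -0.88297 m/s;  V_Py = rω cosθ + a·ω_rod·cosφ = -0.80655 m/s.
|V_P| = √(V_Px² + V_Py²) = 1.1959 m/s.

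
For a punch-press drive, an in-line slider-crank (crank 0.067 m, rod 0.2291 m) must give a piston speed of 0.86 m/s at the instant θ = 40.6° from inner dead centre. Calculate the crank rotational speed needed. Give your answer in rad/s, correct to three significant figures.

For an in-line slider-crank, |v_piston| = rω|sinθ|·[1 + r cosθ/√(L² − r² sin²θ)].
With r = 0.067 m, L = 0.2291 m, θ = 40.6°: the bracketed kinematic factor |dx/dθ| = 0.053464 m.
ω = v/|dx/dθ| = 0.86/0.053464 = 16.086 rad/s.

16.1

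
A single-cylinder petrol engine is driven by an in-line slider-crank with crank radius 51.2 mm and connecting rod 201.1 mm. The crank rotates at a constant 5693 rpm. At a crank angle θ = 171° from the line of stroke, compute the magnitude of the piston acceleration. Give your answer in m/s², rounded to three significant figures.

ω = 2π·5693/60 = 596.2 rad/s
x(θ) = r cosθ + √(L² − r² sin²θ); with ω constant, a = ω²·d²x/dθ².
d²x/dθ² = −r cosθ − r²(cos2θ)/√u − r⁴ sin²2θ/(4u^{3/2}),  u = L² − r² sin²θ = 0.0403771 m².
Substituting r = 0.0512 m, L = 0.2011 m, θ = 171°: d²x/dθ² = +0.038142 m.
a = ω²·d²x/dθ² = (596.2)²·(+0.038142) = +13556 m/s²;  |a| = 13556 m/s².

13600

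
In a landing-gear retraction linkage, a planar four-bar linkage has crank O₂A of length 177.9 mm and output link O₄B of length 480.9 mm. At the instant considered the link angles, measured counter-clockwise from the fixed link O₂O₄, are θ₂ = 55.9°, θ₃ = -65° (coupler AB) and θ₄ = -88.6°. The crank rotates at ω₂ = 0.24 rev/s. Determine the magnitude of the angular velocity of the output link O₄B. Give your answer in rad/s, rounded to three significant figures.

ω₂ = 1.508 rad/s (from 0.24 rev/s).
Differentiating the loop-closure r₂e^{iθ₂}+r₃e^{iθ₃}=r₁+r₄e^{iθ₄} gives r₂ω₂e^{iθ₂}+r₃ω₃e^{iθ₃}=r₄ω₄e^{iθ₄}.
Eliminating the other unknown: ω₄ = r₂ω₂ sin(θ₂−θ₃) / [r₄ sin(θ₄−θ₃)].
Numerator sine = +0.85806; denominator sine = -0.40035.
Result = 0.1779·1.508·(+0.85806) / (0.4809·(-0.40035)) = -1.1956 rad/s; magnitude 1.1956 rad/s.

1.20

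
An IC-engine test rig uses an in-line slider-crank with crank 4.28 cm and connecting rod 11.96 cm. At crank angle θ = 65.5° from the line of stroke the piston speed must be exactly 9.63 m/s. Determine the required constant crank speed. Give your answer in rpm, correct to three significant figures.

2040

For an in-line slider-crank, |v_piston| = rω|sinθ|·[1 + r cosθ/√(L² − r² sin²θ)].
With r = 0.0428 m, L = 0.1196 m, θ = 65.5°: the bracketed kinematic factor |dx/dθ| = 0.045059 m.
ω = v/|dx/dθ| = 9.63/0.045059 = 213.72 rad/s.
N = 60ω/(2π) = 2040.9 rpm.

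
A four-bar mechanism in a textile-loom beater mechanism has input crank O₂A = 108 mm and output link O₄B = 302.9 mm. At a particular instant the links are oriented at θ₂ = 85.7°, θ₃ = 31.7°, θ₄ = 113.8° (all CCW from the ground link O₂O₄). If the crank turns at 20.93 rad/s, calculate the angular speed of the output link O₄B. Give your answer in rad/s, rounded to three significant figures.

ω₂ = 20.93 rad/s
Differentiating the loop-closure r₂e^{iθ₂}+r₃e^{iθ₃}=r₁+r₄e^{iθ₄} gives r₂ω₂e^{iθ₂}+r₃ω₃e^{iθ₃}=r₄ω₄e^{iθ₄}.
Eliminating the other unknown: ω₄ = r₂ω₂ sin(θ₂−θ₃) / [r₄ sin(θ₄−θ₃)].
Numerator sine = +0.80902; denominator sine = +0.99051.
Result = 0.108·20.93·(+0.80902) / (0.3029·(+0.99051)) = +6.0953 rad/s; magnitude 6.0953 rad/s.

6.10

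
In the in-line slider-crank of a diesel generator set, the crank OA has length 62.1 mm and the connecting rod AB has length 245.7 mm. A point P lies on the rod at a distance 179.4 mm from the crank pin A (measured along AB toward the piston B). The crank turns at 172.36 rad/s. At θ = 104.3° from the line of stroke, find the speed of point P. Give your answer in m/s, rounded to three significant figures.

9.91

ω = 172.4 rad/s.  Crank-pin speed |V_A| = rω = 10.704 m/s, perpendicular to OA.
Rod angle: sinφ = −(r/L) sinθ ⇒ φ = -14.177°; ω_rod = −rω cosθ/√(L²−r²sin²θ) = +11.098 rad/s.
V_P = V_A + ω_rod × AP, with AP = 0.1794 m along the rod.
Components: V_Px = −rω sinθ − a·ω_rod·sinφ = -9.8843 m/s;  V_Py = rω cosθ + a·ω_rod·cosφ = -0.7134 m/s.
|V_P| = √(V_Px² + V_Py²) = 9.91 m/s.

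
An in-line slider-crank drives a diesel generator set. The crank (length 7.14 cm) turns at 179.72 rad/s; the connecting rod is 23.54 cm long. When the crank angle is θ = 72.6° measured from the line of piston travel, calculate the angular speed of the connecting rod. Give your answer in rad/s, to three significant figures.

ω = 179.7 rad/s
The rod makes angle φ with the slider axis where L sinφ = r sinθ; differentiating, L cosφ·φ̇ = r ω cosθ.
L cosφ = √(L² − r² sin²θ) = 0.22532 m.
|ω_rod| = r ω |cosθ| / √(L² − r² sin²θ) = 0.0714·179.7·0.29904/0.22532 = 17.03 rad/s.

17.0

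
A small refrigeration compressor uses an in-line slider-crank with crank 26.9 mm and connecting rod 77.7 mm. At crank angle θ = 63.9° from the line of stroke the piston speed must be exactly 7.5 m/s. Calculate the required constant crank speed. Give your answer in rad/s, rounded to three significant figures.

For an in-line slider-crank, |v_piston| = rω|sinθ|·[1 + r cosθ/√(L² − r² sin²θ)].
With r = 0.0269 m, L = 0.0777 m, θ = 63.9°: the bracketed kinematic factor |dx/dθ| = 0.028028 m.
ω = v/|dx/dθ| = 7.5/0.028028 = 267.59 rad/s.

268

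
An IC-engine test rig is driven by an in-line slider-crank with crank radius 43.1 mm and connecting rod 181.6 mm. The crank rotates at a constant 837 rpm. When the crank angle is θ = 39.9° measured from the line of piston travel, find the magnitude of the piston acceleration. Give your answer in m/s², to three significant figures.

ω = 2π·837/60 = 87.65 rad/s
x(θ) = r cosθ + √(L² − r² sin²θ); with ω constant, a = ω²·d²x/dθ².
d²x/dθ² = −r cosθ − r²(cos2θ)/√u − r⁴ sin²2θ/(4u^{3/2}),  u = L² − r² sin²θ = 0.0322142 m².
Substituting r = 0.0431 m, L = 0.1816 m, θ = 39.9°: d²x/dθ² = -0.035042 m.
a = ω²·d²x/dθ² = (87.65)²·(-0.035042) = -269.21 m/s²;  |a| = 269.21 m/s².

269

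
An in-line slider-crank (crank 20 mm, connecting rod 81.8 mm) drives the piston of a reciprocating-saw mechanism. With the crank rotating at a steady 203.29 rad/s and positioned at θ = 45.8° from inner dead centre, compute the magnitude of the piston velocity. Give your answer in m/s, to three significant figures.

ω = 203.3 rad/s
For an in-line slider-crank, x = r cosθ + √(L² − r² sin²θ), so v = −rω sinθ·[1 + r cosθ/√(L² − r² sin²θ)].
With r = 0.02 m, L = 0.0818 m, θ = 45.8°: √(L² − r² sin²θ) = 0.080534 m.
v = −0.02·203.3·0.71691·[1 + 0.02·0.69717/0.080534] = -3.4195 m/s.
|v| = 3.4195 m/s.

3.42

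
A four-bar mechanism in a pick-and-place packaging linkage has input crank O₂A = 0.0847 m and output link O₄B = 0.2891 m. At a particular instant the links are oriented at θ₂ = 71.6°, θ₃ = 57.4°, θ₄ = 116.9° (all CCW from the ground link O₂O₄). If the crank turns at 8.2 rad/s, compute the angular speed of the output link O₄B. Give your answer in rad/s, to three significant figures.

ω₂ = 8.2 rad/s
Differentiating the loop-closure r₂e^{iθ₂}+r₃e^{iθ₃}=r₁+r₄e^{iθ₄} gives r₂ω₂e^{iθ₂}+r₃ω₃e^{iθ₃}=r₄ω₄e^{iθ₄}.
Eliminating the other unknown: ω₄ = r₂ω₂ sin(θ₂−θ₃) / [r₄ sin(θ₄−θ₃)].
Numerator sine = +0.24531; denominator sine = +0.86163.
Result = 0.0847·8.2·(+0.24531) / (0.2891·(+0.86163)) = +0.68397 rad/s; magnitude 0.68397 rad/s.

0.684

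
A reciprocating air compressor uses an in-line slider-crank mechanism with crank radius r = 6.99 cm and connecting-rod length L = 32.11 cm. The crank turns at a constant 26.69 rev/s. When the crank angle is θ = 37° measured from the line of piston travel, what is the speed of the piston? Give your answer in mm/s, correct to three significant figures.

8290

ω = 2π·26.7 = 167.7 rad/s
For an in-line slider-crank, x = r cosθ + √(L² − r² sin²θ), so v = −rω sinθ·[1 + r cosθ/√(L² − r² sin²θ)].
With r = 0.0699 m, L = 0.3211 m, θ = 37°: √(L² − r² sin²θ) = 0.31833 m.
v = −0.0699·167.7·0.60182·[1 + 0.0699·0.79864/0.31833] = -8.2917 m/s.
|v| = 8.2917 m/s = 8291.7 mm/s.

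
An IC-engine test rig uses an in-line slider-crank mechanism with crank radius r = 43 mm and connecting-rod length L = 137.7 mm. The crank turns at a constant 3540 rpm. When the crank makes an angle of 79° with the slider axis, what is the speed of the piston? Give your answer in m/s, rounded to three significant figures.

ω = 2π·3540/60 = 370.7 rad/s
For an in-line slider-crank, x = r cosθ + √(L² − r² sin²θ), so v = −rω sinθ·[1 + r cosθ/√(L² − r² sin²θ)].
With r = 0.043 m, L = 0.1377 m, θ = 79°: √(L² − r² sin²θ) = 0.13107 m.
v = −0.043·370.7·0.98163·[1 + 0.043·0.19081/0.13107] = -16.627 m/s.
|v| = 16.627 m/s.

16.6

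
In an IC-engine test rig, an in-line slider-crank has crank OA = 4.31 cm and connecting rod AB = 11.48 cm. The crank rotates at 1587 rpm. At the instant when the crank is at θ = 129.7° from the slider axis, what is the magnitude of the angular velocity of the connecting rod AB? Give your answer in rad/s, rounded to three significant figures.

ω = 166.2 rad/s (converted from 1587 rpm).
The rod makes angle φ with the slider axis where L sinφ = r sinθ; differentiating, L cosφ·φ̇ = r ω cosθ.
L cosφ = √(L² − r² sin²θ) = 0.10991 m.
|ω_rod| = r ω |cosθ| / √(L² − r² sin²θ) = 0.0431·166.2·0.63877/0.10991 = 41.63 rad/s.

41.6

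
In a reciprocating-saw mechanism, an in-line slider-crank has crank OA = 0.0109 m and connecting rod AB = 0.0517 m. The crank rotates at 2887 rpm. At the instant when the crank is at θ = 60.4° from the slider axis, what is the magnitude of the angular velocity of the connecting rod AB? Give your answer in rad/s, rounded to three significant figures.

32.0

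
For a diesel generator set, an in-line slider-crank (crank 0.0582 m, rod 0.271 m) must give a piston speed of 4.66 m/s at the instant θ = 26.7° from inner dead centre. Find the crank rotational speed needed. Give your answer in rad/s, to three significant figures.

149

For an in-line slider-crank, |v_piston| = rω|sinθ|·[1 + r cosθ/√(L² − r² sin²θ)].
With r = 0.0582 m, L = 0.271 m, θ = 26.7°: the bracketed kinematic factor |dx/dθ| = 0.031191 m.
ω = v/|dx/dθ| = 4.66/0.031191 = 149.4 rad/s.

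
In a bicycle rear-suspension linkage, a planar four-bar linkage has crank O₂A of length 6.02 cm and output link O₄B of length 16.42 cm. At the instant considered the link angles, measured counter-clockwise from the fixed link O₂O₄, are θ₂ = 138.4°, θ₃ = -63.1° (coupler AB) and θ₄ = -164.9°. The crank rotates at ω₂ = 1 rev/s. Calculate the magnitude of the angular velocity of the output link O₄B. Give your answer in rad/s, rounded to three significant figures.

0.862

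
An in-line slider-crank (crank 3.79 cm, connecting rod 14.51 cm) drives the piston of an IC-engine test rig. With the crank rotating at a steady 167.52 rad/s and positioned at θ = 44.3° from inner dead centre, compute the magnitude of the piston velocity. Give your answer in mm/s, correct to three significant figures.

5280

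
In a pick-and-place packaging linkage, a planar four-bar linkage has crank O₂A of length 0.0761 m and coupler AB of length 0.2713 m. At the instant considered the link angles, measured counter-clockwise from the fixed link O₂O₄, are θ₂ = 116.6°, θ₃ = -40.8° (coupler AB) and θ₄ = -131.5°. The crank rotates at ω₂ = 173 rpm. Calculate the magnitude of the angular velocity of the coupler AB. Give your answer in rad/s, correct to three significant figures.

ω₂ = 18.12 rad/s (from 173 rpm).
Differentiating the loop-closure r₂e^{iθ₂}+r₃e^{iθ₃}=r₁+r₄e^{iθ₄} gives r₂ω₂e^{iθ₂}+r₃ω₃e^{iθ₃}=r₄ω₄e^{iθ₄}.
Eliminating the other unknown: ω₃ = r₂ω₂ sin(θ₄−θ₂) / [r₃ sin(θ₃−θ₄)].
Numerator sine = +0.92784; denominator sine = +0.99993.
Result = 0.0761·18.12·(+0.92784) / (0.2713·(+0.99993)) = +4.7153 rad/s; magnitude 4.7153 rad/s.

4.72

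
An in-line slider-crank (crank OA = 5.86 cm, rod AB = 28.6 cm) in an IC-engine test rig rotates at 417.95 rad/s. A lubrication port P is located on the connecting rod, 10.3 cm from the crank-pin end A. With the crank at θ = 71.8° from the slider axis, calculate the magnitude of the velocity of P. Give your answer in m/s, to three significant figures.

24.3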